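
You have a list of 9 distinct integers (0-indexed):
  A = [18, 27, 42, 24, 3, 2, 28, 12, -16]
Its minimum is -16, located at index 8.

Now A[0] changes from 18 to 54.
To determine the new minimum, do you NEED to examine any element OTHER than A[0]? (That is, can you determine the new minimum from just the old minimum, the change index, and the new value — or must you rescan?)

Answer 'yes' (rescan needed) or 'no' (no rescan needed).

Old min = -16 at index 8
Change at index 0: 18 -> 54
Index 0 was NOT the min. New min = min(-16, 54). No rescan of other elements needed.
Needs rescan: no

Answer: no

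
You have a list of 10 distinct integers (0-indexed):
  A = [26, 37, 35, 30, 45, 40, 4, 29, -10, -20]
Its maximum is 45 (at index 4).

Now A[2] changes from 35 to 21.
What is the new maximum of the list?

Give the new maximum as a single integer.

Answer: 45

Derivation:
Old max = 45 (at index 4)
Change: A[2] 35 -> 21
Changed element was NOT the old max.
  New max = max(old_max, new_val) = max(45, 21) = 45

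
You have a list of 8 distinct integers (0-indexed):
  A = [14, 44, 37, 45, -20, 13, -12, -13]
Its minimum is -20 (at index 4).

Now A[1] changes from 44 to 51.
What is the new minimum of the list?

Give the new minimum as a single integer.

Answer: -20

Derivation:
Old min = -20 (at index 4)
Change: A[1] 44 -> 51
Changed element was NOT the old min.
  New min = min(old_min, new_val) = min(-20, 51) = -20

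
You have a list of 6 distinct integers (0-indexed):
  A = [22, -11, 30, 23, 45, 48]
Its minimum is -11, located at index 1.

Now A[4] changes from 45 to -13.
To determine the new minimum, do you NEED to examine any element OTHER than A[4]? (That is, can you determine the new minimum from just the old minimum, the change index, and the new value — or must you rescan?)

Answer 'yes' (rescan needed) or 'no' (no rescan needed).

Answer: no

Derivation:
Old min = -11 at index 1
Change at index 4: 45 -> -13
Index 4 was NOT the min. New min = min(-11, -13). No rescan of other elements needed.
Needs rescan: no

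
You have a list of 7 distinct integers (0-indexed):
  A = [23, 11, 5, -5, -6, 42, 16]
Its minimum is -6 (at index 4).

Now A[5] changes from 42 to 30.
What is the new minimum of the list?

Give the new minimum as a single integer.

Old min = -6 (at index 4)
Change: A[5] 42 -> 30
Changed element was NOT the old min.
  New min = min(old_min, new_val) = min(-6, 30) = -6

Answer: -6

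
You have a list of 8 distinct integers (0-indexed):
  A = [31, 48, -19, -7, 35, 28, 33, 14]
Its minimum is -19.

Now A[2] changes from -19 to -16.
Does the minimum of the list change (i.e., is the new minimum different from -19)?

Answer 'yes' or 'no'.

Answer: yes

Derivation:
Old min = -19
Change: A[2] -19 -> -16
Changed element was the min; new min must be rechecked.
New min = -16; changed? yes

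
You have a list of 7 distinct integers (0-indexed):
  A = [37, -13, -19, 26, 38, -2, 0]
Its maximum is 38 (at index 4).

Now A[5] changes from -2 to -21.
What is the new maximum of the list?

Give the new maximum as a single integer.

Answer: 38

Derivation:
Old max = 38 (at index 4)
Change: A[5] -2 -> -21
Changed element was NOT the old max.
  New max = max(old_max, new_val) = max(38, -21) = 38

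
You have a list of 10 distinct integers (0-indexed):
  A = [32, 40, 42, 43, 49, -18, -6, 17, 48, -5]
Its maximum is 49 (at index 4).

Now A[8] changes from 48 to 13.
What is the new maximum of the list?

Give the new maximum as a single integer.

Answer: 49

Derivation:
Old max = 49 (at index 4)
Change: A[8] 48 -> 13
Changed element was NOT the old max.
  New max = max(old_max, new_val) = max(49, 13) = 49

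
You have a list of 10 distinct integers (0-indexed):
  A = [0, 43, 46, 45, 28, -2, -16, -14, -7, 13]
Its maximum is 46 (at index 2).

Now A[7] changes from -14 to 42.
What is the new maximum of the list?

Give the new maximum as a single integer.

Old max = 46 (at index 2)
Change: A[7] -14 -> 42
Changed element was NOT the old max.
  New max = max(old_max, new_val) = max(46, 42) = 46

Answer: 46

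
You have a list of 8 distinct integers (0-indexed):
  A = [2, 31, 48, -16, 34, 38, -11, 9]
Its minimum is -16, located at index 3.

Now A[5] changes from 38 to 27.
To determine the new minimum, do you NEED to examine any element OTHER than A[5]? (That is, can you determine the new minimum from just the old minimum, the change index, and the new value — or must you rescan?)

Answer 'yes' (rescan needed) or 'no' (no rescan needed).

Old min = -16 at index 3
Change at index 5: 38 -> 27
Index 5 was NOT the min. New min = min(-16, 27). No rescan of other elements needed.
Needs rescan: no

Answer: no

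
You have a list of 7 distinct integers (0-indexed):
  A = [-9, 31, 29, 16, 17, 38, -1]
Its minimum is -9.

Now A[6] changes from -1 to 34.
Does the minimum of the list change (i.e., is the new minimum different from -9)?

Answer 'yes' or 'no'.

Answer: no

Derivation:
Old min = -9
Change: A[6] -1 -> 34
Changed element was NOT the min; min changes only if 34 < -9.
New min = -9; changed? no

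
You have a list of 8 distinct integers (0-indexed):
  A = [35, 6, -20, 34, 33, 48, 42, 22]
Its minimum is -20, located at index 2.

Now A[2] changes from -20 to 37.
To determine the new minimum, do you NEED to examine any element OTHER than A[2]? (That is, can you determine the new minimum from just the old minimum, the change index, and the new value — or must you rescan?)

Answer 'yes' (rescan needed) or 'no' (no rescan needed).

Answer: yes

Derivation:
Old min = -20 at index 2
Change at index 2: -20 -> 37
Index 2 WAS the min and new value 37 > old min -20. Must rescan other elements to find the new min.
Needs rescan: yes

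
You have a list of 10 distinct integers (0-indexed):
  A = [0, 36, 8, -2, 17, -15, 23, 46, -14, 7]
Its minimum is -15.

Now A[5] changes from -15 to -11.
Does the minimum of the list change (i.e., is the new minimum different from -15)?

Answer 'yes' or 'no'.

Old min = -15
Change: A[5] -15 -> -11
Changed element was the min; new min must be rechecked.
New min = -14; changed? yes

Answer: yes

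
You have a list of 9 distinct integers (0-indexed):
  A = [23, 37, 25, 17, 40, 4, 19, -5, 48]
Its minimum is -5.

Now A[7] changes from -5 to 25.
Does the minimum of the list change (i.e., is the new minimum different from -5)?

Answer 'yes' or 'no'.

Answer: yes

Derivation:
Old min = -5
Change: A[7] -5 -> 25
Changed element was the min; new min must be rechecked.
New min = 4; changed? yes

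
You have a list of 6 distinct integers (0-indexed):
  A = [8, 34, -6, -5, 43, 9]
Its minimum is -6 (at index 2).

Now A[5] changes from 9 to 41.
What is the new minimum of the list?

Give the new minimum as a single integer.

Old min = -6 (at index 2)
Change: A[5] 9 -> 41
Changed element was NOT the old min.
  New min = min(old_min, new_val) = min(-6, 41) = -6

Answer: -6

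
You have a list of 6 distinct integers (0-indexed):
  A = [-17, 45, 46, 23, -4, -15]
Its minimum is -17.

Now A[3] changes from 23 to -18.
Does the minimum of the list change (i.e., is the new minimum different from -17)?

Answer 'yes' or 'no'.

Answer: yes

Derivation:
Old min = -17
Change: A[3] 23 -> -18
Changed element was NOT the min; min changes only if -18 < -17.
New min = -18; changed? yes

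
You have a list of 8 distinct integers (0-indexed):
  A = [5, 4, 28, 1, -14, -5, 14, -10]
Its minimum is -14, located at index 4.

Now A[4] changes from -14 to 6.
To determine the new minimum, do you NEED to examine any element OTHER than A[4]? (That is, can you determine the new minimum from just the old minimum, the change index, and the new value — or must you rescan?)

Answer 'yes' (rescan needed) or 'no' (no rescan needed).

Old min = -14 at index 4
Change at index 4: -14 -> 6
Index 4 WAS the min and new value 6 > old min -14. Must rescan other elements to find the new min.
Needs rescan: yes

Answer: yes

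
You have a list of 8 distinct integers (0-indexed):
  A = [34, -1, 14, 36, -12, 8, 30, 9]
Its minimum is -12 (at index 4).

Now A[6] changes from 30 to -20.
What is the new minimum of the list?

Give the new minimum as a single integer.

Old min = -12 (at index 4)
Change: A[6] 30 -> -20
Changed element was NOT the old min.
  New min = min(old_min, new_val) = min(-12, -20) = -20

Answer: -20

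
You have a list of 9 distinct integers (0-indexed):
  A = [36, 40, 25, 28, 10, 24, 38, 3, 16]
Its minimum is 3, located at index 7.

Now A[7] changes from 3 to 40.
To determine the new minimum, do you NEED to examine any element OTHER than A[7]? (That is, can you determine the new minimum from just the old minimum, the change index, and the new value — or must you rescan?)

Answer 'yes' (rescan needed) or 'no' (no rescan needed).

Old min = 3 at index 7
Change at index 7: 3 -> 40
Index 7 WAS the min and new value 40 > old min 3. Must rescan other elements to find the new min.
Needs rescan: yes

Answer: yes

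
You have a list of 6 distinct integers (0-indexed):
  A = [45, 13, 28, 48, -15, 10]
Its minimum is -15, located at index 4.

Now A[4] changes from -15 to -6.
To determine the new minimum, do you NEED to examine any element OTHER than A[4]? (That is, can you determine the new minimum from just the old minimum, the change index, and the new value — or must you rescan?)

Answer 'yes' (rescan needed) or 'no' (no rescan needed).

Answer: yes

Derivation:
Old min = -15 at index 4
Change at index 4: -15 -> -6
Index 4 WAS the min and new value -6 > old min -15. Must rescan other elements to find the new min.
Needs rescan: yes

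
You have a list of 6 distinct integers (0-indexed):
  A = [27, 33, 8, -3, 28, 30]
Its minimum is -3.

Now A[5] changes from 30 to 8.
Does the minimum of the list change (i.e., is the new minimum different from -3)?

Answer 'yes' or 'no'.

Answer: no

Derivation:
Old min = -3
Change: A[5] 30 -> 8
Changed element was NOT the min; min changes only if 8 < -3.
New min = -3; changed? no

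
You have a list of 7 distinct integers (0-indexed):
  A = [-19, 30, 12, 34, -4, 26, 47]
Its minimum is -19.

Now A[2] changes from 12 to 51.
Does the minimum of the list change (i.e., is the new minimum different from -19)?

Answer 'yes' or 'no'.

Answer: no

Derivation:
Old min = -19
Change: A[2] 12 -> 51
Changed element was NOT the min; min changes only if 51 < -19.
New min = -19; changed? no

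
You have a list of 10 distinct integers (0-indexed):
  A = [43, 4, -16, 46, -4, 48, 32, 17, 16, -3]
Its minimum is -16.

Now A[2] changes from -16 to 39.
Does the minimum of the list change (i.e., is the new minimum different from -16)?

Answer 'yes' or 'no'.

Answer: yes

Derivation:
Old min = -16
Change: A[2] -16 -> 39
Changed element was the min; new min must be rechecked.
New min = -4; changed? yes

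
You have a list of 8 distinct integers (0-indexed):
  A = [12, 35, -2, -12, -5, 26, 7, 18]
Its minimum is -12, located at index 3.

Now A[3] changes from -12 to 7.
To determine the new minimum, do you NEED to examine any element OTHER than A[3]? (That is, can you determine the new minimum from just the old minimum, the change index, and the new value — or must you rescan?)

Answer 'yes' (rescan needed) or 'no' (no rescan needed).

Old min = -12 at index 3
Change at index 3: -12 -> 7
Index 3 WAS the min and new value 7 > old min -12. Must rescan other elements to find the new min.
Needs rescan: yes

Answer: yes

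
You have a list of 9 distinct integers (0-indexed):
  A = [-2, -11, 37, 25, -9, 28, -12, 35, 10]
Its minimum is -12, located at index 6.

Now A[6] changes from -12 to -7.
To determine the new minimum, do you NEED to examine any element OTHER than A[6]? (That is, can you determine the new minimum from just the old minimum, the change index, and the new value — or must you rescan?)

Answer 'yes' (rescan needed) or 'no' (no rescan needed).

Answer: yes

Derivation:
Old min = -12 at index 6
Change at index 6: -12 -> -7
Index 6 WAS the min and new value -7 > old min -12. Must rescan other elements to find the new min.
Needs rescan: yes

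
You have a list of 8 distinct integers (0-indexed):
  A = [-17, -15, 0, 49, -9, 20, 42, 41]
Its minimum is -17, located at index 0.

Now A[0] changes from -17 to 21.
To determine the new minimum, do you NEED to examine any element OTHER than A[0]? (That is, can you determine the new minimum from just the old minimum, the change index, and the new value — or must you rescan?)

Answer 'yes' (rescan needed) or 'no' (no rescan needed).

Answer: yes

Derivation:
Old min = -17 at index 0
Change at index 0: -17 -> 21
Index 0 WAS the min and new value 21 > old min -17. Must rescan other elements to find the new min.
Needs rescan: yes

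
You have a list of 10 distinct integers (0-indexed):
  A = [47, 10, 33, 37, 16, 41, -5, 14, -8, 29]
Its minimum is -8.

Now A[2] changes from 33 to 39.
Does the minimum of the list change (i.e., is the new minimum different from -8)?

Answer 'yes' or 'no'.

Answer: no

Derivation:
Old min = -8
Change: A[2] 33 -> 39
Changed element was NOT the min; min changes only if 39 < -8.
New min = -8; changed? no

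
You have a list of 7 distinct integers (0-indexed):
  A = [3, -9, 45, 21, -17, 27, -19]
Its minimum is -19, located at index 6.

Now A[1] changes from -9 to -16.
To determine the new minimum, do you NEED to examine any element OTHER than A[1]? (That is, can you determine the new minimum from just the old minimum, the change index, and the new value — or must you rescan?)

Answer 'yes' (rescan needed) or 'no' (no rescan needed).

Answer: no

Derivation:
Old min = -19 at index 6
Change at index 1: -9 -> -16
Index 1 was NOT the min. New min = min(-19, -16). No rescan of other elements needed.
Needs rescan: no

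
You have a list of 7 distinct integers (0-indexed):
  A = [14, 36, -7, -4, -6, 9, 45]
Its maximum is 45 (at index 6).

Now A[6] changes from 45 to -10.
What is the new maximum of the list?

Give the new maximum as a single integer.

Answer: 36

Derivation:
Old max = 45 (at index 6)
Change: A[6] 45 -> -10
Changed element WAS the max -> may need rescan.
  Max of remaining elements: 36
  New max = max(-10, 36) = 36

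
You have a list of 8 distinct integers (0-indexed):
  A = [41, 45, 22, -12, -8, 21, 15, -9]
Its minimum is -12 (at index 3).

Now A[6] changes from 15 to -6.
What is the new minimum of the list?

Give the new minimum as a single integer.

Old min = -12 (at index 3)
Change: A[6] 15 -> -6
Changed element was NOT the old min.
  New min = min(old_min, new_val) = min(-12, -6) = -12

Answer: -12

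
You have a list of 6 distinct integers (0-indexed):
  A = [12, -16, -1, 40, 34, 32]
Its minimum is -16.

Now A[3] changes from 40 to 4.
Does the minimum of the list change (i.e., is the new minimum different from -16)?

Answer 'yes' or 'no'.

Old min = -16
Change: A[3] 40 -> 4
Changed element was NOT the min; min changes only if 4 < -16.
New min = -16; changed? no

Answer: no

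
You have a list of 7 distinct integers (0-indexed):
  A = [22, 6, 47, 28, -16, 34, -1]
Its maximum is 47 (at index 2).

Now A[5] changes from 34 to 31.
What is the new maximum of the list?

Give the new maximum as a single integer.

Old max = 47 (at index 2)
Change: A[5] 34 -> 31
Changed element was NOT the old max.
  New max = max(old_max, new_val) = max(47, 31) = 47

Answer: 47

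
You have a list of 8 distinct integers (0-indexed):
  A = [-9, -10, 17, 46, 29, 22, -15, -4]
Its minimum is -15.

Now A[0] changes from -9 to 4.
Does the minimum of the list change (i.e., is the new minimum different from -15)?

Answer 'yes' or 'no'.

Answer: no

Derivation:
Old min = -15
Change: A[0] -9 -> 4
Changed element was NOT the min; min changes only if 4 < -15.
New min = -15; changed? no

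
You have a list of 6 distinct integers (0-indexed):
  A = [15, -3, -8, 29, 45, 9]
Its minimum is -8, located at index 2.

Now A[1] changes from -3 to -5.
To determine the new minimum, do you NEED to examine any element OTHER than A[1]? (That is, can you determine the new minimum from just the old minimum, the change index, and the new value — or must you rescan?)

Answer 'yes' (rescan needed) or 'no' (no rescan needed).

Old min = -8 at index 2
Change at index 1: -3 -> -5
Index 1 was NOT the min. New min = min(-8, -5). No rescan of other elements needed.
Needs rescan: no

Answer: no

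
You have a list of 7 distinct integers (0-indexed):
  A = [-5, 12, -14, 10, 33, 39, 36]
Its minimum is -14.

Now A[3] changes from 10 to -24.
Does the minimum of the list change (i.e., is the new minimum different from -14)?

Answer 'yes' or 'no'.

Old min = -14
Change: A[3] 10 -> -24
Changed element was NOT the min; min changes only if -24 < -14.
New min = -24; changed? yes

Answer: yes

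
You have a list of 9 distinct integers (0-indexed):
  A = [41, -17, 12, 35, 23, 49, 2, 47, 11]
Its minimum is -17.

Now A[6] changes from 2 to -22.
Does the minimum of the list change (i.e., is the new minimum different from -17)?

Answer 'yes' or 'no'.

Old min = -17
Change: A[6] 2 -> -22
Changed element was NOT the min; min changes only if -22 < -17.
New min = -22; changed? yes

Answer: yes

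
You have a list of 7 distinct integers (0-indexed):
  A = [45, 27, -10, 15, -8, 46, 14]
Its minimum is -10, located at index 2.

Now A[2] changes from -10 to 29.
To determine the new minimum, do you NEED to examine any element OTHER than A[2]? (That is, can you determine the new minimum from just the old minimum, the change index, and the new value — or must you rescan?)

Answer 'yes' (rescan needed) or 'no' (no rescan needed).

Old min = -10 at index 2
Change at index 2: -10 -> 29
Index 2 WAS the min and new value 29 > old min -10. Must rescan other elements to find the new min.
Needs rescan: yes

Answer: yes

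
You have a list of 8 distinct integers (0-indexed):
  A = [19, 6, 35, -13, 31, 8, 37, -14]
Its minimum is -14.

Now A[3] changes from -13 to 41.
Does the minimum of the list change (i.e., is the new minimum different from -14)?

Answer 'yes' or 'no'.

Old min = -14
Change: A[3] -13 -> 41
Changed element was NOT the min; min changes only if 41 < -14.
New min = -14; changed? no

Answer: no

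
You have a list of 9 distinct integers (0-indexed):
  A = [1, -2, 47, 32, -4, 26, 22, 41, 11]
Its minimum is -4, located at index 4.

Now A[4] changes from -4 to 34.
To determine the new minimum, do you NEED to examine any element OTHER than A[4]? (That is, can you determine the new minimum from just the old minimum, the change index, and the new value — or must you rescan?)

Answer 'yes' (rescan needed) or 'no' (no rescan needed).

Old min = -4 at index 4
Change at index 4: -4 -> 34
Index 4 WAS the min and new value 34 > old min -4. Must rescan other elements to find the new min.
Needs rescan: yes

Answer: yes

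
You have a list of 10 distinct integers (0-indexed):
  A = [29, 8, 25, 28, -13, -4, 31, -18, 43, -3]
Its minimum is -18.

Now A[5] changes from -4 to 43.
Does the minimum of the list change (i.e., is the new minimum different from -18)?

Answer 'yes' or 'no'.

Answer: no

Derivation:
Old min = -18
Change: A[5] -4 -> 43
Changed element was NOT the min; min changes only if 43 < -18.
New min = -18; changed? no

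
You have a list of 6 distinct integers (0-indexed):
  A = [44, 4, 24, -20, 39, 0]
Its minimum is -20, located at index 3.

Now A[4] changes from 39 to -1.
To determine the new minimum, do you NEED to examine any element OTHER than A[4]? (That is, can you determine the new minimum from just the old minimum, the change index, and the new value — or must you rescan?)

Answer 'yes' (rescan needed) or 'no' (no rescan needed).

Answer: no

Derivation:
Old min = -20 at index 3
Change at index 4: 39 -> -1
Index 4 was NOT the min. New min = min(-20, -1). No rescan of other elements needed.
Needs rescan: no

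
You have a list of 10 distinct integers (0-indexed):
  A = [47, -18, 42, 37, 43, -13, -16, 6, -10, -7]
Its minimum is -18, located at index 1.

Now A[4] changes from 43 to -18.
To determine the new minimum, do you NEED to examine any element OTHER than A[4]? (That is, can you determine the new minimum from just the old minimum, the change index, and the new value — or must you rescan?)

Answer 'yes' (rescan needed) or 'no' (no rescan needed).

Old min = -18 at index 1
Change at index 4: 43 -> -18
Index 4 was NOT the min. New min = min(-18, -18). No rescan of other elements needed.
Needs rescan: no

Answer: no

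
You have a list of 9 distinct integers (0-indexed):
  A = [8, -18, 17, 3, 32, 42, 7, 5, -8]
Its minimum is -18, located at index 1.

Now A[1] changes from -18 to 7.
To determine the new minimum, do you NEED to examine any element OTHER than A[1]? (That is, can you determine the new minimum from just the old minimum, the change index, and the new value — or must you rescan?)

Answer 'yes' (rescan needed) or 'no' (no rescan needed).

Answer: yes

Derivation:
Old min = -18 at index 1
Change at index 1: -18 -> 7
Index 1 WAS the min and new value 7 > old min -18. Must rescan other elements to find the new min.
Needs rescan: yes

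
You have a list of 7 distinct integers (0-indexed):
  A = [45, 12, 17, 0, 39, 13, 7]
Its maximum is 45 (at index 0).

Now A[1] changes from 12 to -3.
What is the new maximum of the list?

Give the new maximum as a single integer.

Answer: 45

Derivation:
Old max = 45 (at index 0)
Change: A[1] 12 -> -3
Changed element was NOT the old max.
  New max = max(old_max, new_val) = max(45, -3) = 45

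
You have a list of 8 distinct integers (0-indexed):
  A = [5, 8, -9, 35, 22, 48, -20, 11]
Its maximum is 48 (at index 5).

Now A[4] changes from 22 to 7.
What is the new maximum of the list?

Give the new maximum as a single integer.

Old max = 48 (at index 5)
Change: A[4] 22 -> 7
Changed element was NOT the old max.
  New max = max(old_max, new_val) = max(48, 7) = 48

Answer: 48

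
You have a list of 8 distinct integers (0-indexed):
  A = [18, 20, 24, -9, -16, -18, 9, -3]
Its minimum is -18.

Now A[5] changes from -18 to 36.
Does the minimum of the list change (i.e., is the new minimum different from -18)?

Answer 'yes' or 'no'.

Old min = -18
Change: A[5] -18 -> 36
Changed element was the min; new min must be rechecked.
New min = -16; changed? yes

Answer: yes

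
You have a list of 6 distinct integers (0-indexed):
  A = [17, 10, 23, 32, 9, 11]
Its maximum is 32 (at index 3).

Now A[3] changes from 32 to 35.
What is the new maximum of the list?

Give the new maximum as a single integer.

Answer: 35

Derivation:
Old max = 32 (at index 3)
Change: A[3] 32 -> 35
Changed element WAS the max -> may need rescan.
  Max of remaining elements: 23
  New max = max(35, 23) = 35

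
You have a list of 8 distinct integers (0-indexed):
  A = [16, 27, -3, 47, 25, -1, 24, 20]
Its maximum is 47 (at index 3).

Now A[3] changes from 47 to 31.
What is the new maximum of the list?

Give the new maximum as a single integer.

Answer: 31

Derivation:
Old max = 47 (at index 3)
Change: A[3] 47 -> 31
Changed element WAS the max -> may need rescan.
  Max of remaining elements: 27
  New max = max(31, 27) = 31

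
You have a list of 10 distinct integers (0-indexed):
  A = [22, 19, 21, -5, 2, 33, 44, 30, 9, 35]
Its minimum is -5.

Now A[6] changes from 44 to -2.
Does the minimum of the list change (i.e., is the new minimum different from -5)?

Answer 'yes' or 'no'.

Answer: no

Derivation:
Old min = -5
Change: A[6] 44 -> -2
Changed element was NOT the min; min changes only if -2 < -5.
New min = -5; changed? no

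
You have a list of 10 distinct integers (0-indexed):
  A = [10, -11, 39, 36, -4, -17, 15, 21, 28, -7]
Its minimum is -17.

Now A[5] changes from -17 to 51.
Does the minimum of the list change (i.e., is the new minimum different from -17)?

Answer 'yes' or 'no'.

Old min = -17
Change: A[5] -17 -> 51
Changed element was the min; new min must be rechecked.
New min = -11; changed? yes

Answer: yes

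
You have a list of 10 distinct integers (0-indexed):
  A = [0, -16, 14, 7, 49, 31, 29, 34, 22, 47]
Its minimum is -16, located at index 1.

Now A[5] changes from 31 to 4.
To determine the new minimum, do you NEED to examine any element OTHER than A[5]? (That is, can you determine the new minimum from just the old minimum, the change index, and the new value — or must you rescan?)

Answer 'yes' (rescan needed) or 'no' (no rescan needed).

Answer: no

Derivation:
Old min = -16 at index 1
Change at index 5: 31 -> 4
Index 5 was NOT the min. New min = min(-16, 4). No rescan of other elements needed.
Needs rescan: no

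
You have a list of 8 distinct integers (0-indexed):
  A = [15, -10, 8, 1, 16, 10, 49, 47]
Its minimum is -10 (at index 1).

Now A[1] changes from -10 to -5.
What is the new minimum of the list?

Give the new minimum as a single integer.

Answer: -5

Derivation:
Old min = -10 (at index 1)
Change: A[1] -10 -> -5
Changed element WAS the min. Need to check: is -5 still <= all others?
  Min of remaining elements: 1
  New min = min(-5, 1) = -5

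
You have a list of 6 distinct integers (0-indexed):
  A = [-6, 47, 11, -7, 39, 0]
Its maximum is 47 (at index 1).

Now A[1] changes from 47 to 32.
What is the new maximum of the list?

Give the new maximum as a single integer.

Answer: 39

Derivation:
Old max = 47 (at index 1)
Change: A[1] 47 -> 32
Changed element WAS the max -> may need rescan.
  Max of remaining elements: 39
  New max = max(32, 39) = 39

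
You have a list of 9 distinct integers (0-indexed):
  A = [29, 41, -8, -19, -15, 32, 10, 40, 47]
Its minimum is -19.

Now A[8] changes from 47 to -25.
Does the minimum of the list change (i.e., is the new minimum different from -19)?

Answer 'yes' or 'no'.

Answer: yes

Derivation:
Old min = -19
Change: A[8] 47 -> -25
Changed element was NOT the min; min changes only if -25 < -19.
New min = -25; changed? yes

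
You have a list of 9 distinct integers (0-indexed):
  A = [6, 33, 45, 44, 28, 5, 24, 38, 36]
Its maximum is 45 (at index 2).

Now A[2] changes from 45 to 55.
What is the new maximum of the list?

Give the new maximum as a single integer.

Old max = 45 (at index 2)
Change: A[2] 45 -> 55
Changed element WAS the max -> may need rescan.
  Max of remaining elements: 44
  New max = max(55, 44) = 55

Answer: 55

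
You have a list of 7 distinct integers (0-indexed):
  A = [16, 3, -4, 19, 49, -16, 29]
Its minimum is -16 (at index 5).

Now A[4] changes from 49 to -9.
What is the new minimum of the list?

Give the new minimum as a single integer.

Old min = -16 (at index 5)
Change: A[4] 49 -> -9
Changed element was NOT the old min.
  New min = min(old_min, new_val) = min(-16, -9) = -16

Answer: -16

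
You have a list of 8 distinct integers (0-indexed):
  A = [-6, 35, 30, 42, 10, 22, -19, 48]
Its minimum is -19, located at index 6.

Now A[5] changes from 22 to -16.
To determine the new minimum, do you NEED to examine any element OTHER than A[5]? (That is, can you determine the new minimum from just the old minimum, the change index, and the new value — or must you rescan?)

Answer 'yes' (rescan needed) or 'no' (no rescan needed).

Answer: no

Derivation:
Old min = -19 at index 6
Change at index 5: 22 -> -16
Index 5 was NOT the min. New min = min(-19, -16). No rescan of other elements needed.
Needs rescan: no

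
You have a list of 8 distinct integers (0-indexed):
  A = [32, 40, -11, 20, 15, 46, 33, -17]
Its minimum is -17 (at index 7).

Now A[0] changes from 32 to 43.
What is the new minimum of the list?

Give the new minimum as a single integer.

Old min = -17 (at index 7)
Change: A[0] 32 -> 43
Changed element was NOT the old min.
  New min = min(old_min, new_val) = min(-17, 43) = -17

Answer: -17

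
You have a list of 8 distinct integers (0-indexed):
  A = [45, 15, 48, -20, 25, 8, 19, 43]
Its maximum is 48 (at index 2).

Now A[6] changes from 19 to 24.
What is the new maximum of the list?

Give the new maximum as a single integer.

Old max = 48 (at index 2)
Change: A[6] 19 -> 24
Changed element was NOT the old max.
  New max = max(old_max, new_val) = max(48, 24) = 48

Answer: 48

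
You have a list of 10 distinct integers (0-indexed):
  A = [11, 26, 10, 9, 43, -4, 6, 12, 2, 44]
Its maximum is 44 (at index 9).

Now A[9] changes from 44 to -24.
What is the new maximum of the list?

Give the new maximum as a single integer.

Old max = 44 (at index 9)
Change: A[9] 44 -> -24
Changed element WAS the max -> may need rescan.
  Max of remaining elements: 43
  New max = max(-24, 43) = 43

Answer: 43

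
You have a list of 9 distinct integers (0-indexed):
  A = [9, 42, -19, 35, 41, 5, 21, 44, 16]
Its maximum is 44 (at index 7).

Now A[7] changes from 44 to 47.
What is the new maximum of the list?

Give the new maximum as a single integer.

Old max = 44 (at index 7)
Change: A[7] 44 -> 47
Changed element WAS the max -> may need rescan.
  Max of remaining elements: 42
  New max = max(47, 42) = 47

Answer: 47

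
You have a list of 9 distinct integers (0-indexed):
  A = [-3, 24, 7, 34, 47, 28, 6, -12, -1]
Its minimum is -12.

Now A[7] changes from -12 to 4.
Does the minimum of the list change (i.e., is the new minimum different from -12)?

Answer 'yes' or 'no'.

Answer: yes

Derivation:
Old min = -12
Change: A[7] -12 -> 4
Changed element was the min; new min must be rechecked.
New min = -3; changed? yes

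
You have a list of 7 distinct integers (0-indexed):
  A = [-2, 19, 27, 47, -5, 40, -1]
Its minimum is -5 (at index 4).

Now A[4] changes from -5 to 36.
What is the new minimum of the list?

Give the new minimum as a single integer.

Old min = -5 (at index 4)
Change: A[4] -5 -> 36
Changed element WAS the min. Need to check: is 36 still <= all others?
  Min of remaining elements: -2
  New min = min(36, -2) = -2

Answer: -2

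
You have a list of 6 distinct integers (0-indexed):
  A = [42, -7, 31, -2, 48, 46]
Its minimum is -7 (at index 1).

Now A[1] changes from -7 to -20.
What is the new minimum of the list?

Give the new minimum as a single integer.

Old min = -7 (at index 1)
Change: A[1] -7 -> -20
Changed element WAS the min. Need to check: is -20 still <= all others?
  Min of remaining elements: -2
  New min = min(-20, -2) = -20

Answer: -20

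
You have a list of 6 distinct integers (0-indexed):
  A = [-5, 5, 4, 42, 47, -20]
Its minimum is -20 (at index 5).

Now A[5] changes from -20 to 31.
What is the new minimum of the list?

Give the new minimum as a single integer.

Old min = -20 (at index 5)
Change: A[5] -20 -> 31
Changed element WAS the min. Need to check: is 31 still <= all others?
  Min of remaining elements: -5
  New min = min(31, -5) = -5

Answer: -5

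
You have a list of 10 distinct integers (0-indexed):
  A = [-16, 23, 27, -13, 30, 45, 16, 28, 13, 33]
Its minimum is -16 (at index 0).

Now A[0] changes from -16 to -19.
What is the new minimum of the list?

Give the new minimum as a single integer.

Answer: -19

Derivation:
Old min = -16 (at index 0)
Change: A[0] -16 -> -19
Changed element WAS the min. Need to check: is -19 still <= all others?
  Min of remaining elements: -13
  New min = min(-19, -13) = -19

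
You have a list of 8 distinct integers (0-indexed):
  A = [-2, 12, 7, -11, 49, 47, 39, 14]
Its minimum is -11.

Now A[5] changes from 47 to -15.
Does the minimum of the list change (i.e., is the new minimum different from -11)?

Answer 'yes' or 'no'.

Answer: yes

Derivation:
Old min = -11
Change: A[5] 47 -> -15
Changed element was NOT the min; min changes only if -15 < -11.
New min = -15; changed? yes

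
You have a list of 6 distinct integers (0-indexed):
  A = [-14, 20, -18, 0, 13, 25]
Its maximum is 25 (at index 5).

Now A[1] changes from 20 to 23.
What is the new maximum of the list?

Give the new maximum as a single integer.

Answer: 25

Derivation:
Old max = 25 (at index 5)
Change: A[1] 20 -> 23
Changed element was NOT the old max.
  New max = max(old_max, new_val) = max(25, 23) = 25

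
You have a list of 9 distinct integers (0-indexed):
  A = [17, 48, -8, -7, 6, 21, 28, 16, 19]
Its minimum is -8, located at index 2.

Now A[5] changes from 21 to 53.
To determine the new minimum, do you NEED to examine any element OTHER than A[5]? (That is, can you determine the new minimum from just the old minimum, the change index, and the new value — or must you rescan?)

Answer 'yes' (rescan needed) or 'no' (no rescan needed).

Answer: no

Derivation:
Old min = -8 at index 2
Change at index 5: 21 -> 53
Index 5 was NOT the min. New min = min(-8, 53). No rescan of other elements needed.
Needs rescan: no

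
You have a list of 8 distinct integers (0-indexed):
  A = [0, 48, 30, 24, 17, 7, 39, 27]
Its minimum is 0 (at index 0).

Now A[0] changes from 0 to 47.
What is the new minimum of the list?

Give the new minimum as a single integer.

Answer: 7

Derivation:
Old min = 0 (at index 0)
Change: A[0] 0 -> 47
Changed element WAS the min. Need to check: is 47 still <= all others?
  Min of remaining elements: 7
  New min = min(47, 7) = 7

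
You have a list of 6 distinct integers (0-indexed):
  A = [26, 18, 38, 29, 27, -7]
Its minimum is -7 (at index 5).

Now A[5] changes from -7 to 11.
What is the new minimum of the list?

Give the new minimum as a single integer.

Answer: 11

Derivation:
Old min = -7 (at index 5)
Change: A[5] -7 -> 11
Changed element WAS the min. Need to check: is 11 still <= all others?
  Min of remaining elements: 18
  New min = min(11, 18) = 11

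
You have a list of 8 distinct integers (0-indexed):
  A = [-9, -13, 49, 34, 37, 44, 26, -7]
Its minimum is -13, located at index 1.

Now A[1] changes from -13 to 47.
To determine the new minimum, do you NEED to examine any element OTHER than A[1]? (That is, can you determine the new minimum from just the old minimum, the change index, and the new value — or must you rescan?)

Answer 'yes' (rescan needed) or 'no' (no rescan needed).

Old min = -13 at index 1
Change at index 1: -13 -> 47
Index 1 WAS the min and new value 47 > old min -13. Must rescan other elements to find the new min.
Needs rescan: yes

Answer: yes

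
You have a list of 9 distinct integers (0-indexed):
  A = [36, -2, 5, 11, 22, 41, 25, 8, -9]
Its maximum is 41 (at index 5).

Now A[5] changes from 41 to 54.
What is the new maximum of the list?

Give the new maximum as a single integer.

Old max = 41 (at index 5)
Change: A[5] 41 -> 54
Changed element WAS the max -> may need rescan.
  Max of remaining elements: 36
  New max = max(54, 36) = 54

Answer: 54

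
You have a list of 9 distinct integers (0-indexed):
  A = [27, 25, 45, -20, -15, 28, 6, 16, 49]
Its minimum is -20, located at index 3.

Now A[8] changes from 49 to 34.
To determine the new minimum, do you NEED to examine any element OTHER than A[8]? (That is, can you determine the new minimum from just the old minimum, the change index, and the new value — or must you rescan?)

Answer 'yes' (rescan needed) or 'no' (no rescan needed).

Answer: no

Derivation:
Old min = -20 at index 3
Change at index 8: 49 -> 34
Index 8 was NOT the min. New min = min(-20, 34). No rescan of other elements needed.
Needs rescan: no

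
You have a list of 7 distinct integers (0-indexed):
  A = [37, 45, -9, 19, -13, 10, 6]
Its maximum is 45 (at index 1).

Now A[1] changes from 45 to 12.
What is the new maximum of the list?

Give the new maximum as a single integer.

Old max = 45 (at index 1)
Change: A[1] 45 -> 12
Changed element WAS the max -> may need rescan.
  Max of remaining elements: 37
  New max = max(12, 37) = 37

Answer: 37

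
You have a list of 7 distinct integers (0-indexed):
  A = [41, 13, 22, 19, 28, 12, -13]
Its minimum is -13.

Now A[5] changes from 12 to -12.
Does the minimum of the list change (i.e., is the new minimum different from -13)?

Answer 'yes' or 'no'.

Old min = -13
Change: A[5] 12 -> -12
Changed element was NOT the min; min changes only if -12 < -13.
New min = -13; changed? no

Answer: no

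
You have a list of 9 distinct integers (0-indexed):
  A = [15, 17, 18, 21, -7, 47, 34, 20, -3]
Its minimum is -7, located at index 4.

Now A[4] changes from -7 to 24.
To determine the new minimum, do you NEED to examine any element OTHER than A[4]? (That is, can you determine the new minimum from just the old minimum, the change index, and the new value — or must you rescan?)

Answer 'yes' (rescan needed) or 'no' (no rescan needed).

Answer: yes

Derivation:
Old min = -7 at index 4
Change at index 4: -7 -> 24
Index 4 WAS the min and new value 24 > old min -7. Must rescan other elements to find the new min.
Needs rescan: yes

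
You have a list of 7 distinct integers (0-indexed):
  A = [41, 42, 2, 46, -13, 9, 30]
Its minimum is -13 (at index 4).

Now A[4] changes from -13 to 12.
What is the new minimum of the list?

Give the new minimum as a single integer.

Answer: 2

Derivation:
Old min = -13 (at index 4)
Change: A[4] -13 -> 12
Changed element WAS the min. Need to check: is 12 still <= all others?
  Min of remaining elements: 2
  New min = min(12, 2) = 2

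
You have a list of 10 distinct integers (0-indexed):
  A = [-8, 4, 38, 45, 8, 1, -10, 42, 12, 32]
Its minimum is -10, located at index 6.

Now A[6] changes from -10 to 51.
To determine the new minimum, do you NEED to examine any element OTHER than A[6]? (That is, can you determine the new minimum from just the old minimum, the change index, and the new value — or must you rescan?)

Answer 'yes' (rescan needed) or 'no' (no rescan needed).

Old min = -10 at index 6
Change at index 6: -10 -> 51
Index 6 WAS the min and new value 51 > old min -10. Must rescan other elements to find the new min.
Needs rescan: yes

Answer: yes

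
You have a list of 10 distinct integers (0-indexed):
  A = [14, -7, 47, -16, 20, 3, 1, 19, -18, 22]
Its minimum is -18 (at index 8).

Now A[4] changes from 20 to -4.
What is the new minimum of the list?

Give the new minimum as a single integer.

Answer: -18

Derivation:
Old min = -18 (at index 8)
Change: A[4] 20 -> -4
Changed element was NOT the old min.
  New min = min(old_min, new_val) = min(-18, -4) = -18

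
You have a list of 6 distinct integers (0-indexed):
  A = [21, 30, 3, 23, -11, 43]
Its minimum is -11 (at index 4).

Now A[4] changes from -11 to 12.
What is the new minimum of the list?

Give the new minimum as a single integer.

Answer: 3

Derivation:
Old min = -11 (at index 4)
Change: A[4] -11 -> 12
Changed element WAS the min. Need to check: is 12 still <= all others?
  Min of remaining elements: 3
  New min = min(12, 3) = 3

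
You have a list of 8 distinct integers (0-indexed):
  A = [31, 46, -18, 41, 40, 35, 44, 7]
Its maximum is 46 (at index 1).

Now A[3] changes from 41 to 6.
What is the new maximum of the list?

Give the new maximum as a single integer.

Answer: 46

Derivation:
Old max = 46 (at index 1)
Change: A[3] 41 -> 6
Changed element was NOT the old max.
  New max = max(old_max, new_val) = max(46, 6) = 46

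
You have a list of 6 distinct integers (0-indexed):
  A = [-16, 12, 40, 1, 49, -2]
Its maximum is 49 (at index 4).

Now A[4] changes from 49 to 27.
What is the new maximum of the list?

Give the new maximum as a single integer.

Old max = 49 (at index 4)
Change: A[4] 49 -> 27
Changed element WAS the max -> may need rescan.
  Max of remaining elements: 40
  New max = max(27, 40) = 40

Answer: 40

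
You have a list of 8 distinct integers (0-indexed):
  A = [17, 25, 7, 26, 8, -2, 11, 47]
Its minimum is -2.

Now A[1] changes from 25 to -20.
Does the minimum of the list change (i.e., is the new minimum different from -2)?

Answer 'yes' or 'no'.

Old min = -2
Change: A[1] 25 -> -20
Changed element was NOT the min; min changes only if -20 < -2.
New min = -20; changed? yes

Answer: yes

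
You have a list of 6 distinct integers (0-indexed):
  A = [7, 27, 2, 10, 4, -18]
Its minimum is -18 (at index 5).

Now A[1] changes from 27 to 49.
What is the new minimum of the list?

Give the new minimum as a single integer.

Answer: -18

Derivation:
Old min = -18 (at index 5)
Change: A[1] 27 -> 49
Changed element was NOT the old min.
  New min = min(old_min, new_val) = min(-18, 49) = -18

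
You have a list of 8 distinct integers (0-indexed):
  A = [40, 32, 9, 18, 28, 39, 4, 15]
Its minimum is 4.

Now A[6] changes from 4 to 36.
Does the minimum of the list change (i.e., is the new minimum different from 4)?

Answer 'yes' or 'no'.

Answer: yes

Derivation:
Old min = 4
Change: A[6] 4 -> 36
Changed element was the min; new min must be rechecked.
New min = 9; changed? yes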